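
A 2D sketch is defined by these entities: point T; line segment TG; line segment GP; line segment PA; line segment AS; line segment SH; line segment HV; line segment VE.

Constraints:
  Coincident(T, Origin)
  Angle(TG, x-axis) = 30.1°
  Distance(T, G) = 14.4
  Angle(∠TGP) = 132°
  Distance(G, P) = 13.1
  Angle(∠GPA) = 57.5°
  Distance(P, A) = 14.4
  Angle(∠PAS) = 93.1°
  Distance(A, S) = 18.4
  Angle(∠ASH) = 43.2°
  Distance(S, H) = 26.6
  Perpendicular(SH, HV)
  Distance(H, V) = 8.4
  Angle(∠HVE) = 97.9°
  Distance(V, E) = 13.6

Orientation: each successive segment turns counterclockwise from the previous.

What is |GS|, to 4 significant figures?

11.11

T is at the origin; TG runs at 30.1° with length 14.4, so G = (12.46, 7.222). ∠TGP = 132.0° gives GP at 78.10° from the x-axis; with |GP| = 13.1, P = (15.16, 20.04). ∠GPA = 57.5° gives PA at -159.4° from the x-axis; with |PA| = 14.4, A = (1.680, 14.97). ∠PAS = 93.1° gives AS at -72.50° from the x-axis; with |AS| = 18.4, S = (7.213, -2.575). Then |GS| = |S − G| = 11.11.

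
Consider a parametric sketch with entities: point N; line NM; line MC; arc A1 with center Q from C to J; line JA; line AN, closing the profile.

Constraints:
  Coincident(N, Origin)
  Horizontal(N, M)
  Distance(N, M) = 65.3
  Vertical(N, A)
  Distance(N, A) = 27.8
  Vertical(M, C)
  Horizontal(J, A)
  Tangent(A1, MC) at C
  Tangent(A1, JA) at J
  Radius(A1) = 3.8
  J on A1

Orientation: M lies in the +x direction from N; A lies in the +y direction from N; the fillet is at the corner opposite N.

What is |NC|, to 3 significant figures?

69.6

N is at the origin; NM is horizontal with |NM| = 65.3 and M on the +x side, so M = (65.3, 0.00). NA is vertical with |NA| = 27.8 and A on the +y side, so A = (0.00, 27.8). The virtual corner opposite N is at (65.3, 27.8). Since A1 is tangent to MC there, QC ⟂ MC and A1 meets JA tangentially, so QJ is at right angles to JA, with radius 3.8, so the center Q sits 3.8 in from both sides at Q = (61.5, 24.0). That places the tangent points at C = (65.3, 24.0) on MC and J = (61.5, 27.8) on JA. Then |NC| = |C − N| = 69.6.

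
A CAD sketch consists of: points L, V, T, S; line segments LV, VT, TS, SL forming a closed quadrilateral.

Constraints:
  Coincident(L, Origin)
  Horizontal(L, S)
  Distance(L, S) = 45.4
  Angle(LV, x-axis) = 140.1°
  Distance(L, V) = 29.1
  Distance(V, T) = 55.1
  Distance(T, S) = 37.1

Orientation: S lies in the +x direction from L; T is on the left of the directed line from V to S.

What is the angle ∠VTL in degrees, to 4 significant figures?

31.86°

Checks: |VT| = 55.10 ✓; |TS| = 37.10 ✓.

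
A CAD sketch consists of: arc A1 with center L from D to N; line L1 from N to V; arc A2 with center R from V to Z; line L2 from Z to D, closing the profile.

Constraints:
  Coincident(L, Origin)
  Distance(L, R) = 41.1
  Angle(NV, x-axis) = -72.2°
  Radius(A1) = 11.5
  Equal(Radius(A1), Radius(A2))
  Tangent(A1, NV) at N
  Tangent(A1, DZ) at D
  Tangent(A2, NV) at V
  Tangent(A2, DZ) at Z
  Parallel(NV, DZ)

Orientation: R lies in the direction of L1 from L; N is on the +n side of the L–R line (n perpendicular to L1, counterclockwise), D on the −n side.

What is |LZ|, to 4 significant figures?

42.68

Tangency of A1 to both parallel lines with radius 11.5 puts N and D at L ± 11.5·n: N = (10.95, 3.515), D = (-10.95, -3.515). Equal radii place V and Z the same way about R: V = R + 11.5·n = (23.51, -35.62), Z = R − 11.5·n = (1.615, -42.65). Then |LZ| = |Z − L| = 42.68.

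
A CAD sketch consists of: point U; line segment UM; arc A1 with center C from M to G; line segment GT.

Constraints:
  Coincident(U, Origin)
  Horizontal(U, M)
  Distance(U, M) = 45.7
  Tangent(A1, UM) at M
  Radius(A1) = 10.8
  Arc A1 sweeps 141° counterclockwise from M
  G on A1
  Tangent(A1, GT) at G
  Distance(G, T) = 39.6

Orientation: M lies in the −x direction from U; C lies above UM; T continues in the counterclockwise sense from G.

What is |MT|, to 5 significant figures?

50.210

U is at the origin; UM is horizontal with |UM| = 45.7 and M on the −x side, so M = (-45.700, 0.0000). A1 meets UM tangentially, so CM is at right angles to UM, so C = M + (0, 10.8) = (-45.700, 10.800). On A1, M sits at bearing -90° from C; a 141° counterclockwise sweep puts G at bearing 51°, so G = C + 10.8·(cos 51°, sin 51°) = (-38.903, 19.193). The tangent condition forces CG to be normal to GT, so GT runs along (−sin 51°, cos 51°); with |GT| = 39.6, T = (-69.678, 44.114). Then |MT| = |T − M| = 50.210.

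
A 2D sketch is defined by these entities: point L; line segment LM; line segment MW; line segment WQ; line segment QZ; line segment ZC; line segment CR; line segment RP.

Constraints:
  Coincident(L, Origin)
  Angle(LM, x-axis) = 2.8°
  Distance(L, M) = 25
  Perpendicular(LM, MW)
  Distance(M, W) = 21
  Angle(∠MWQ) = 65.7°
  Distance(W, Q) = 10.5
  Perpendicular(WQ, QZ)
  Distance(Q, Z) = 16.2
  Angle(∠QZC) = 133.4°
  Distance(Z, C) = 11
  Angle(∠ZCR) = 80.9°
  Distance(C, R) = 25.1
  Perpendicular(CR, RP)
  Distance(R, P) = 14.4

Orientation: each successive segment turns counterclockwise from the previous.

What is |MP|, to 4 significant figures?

25.64

L is at the origin; LM runs at 2.8° with length 25.0, so M = (24.97, 1.221). LM is perpendicular to MW, so MW runs at 92.80°; with |MW| = 21.0, W = (23.94, 22.20). ∠MWQ = 65.7° gives WQ at -152.9° from the x-axis; with |WQ| = 10.5, Q = (14.60, 17.41). The perpendicularity gives QZ at right angles to WQ, so QZ runs at -62.90°; with |QZ| = 16.2, Z = (21.98, 2.992). ∠QZC = 133.4° gives ZC at -16.30° from the x-axis; with |ZC| = 11.0, C = (32.53, -0.09583). ∠ZCR = 80.9° gives CR at 82.80° from the x-axis; with |CR| = 25.1, R = (35.68, 24.81). CR is perpendicular to RP, so RP runs at 172.8°; with |RP| = 14.4, P = (21.39, 26.61). Then |MP| = |P − M| = 25.64.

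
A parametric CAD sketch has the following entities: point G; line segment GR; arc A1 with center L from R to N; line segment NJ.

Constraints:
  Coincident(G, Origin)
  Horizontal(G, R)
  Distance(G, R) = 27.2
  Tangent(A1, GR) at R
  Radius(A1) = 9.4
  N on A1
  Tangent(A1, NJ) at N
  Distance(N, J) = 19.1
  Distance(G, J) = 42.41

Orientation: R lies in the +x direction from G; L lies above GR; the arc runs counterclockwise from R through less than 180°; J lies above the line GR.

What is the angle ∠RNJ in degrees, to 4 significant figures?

124.9°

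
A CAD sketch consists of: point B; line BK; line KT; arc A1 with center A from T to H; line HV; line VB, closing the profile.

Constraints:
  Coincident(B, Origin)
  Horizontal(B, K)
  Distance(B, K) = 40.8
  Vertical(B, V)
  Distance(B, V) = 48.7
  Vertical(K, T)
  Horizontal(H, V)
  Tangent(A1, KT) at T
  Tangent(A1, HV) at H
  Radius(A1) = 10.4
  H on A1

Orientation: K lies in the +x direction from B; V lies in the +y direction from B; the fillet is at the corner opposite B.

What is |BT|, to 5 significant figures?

55.960

The virtual corner opposite B is at (40.800, 48.700). The tangent condition forces AT to be normal to KT and since A1 is tangent to HV there, AH ⟂ HV, with radius 10.4, so the center A sits 10.4 in from both sides at A = (30.400, 38.300). That places the tangent points at T = (40.800, 38.300) on KT and H = (30.400, 48.700) on HV. Then |BT| = |T − B| = 55.960.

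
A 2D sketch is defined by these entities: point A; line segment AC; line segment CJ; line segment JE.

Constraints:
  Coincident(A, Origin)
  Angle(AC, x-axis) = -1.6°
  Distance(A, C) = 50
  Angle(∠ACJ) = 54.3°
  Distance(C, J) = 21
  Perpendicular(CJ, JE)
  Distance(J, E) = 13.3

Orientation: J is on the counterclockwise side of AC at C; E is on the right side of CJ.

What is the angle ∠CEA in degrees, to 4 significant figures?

66.28°

∠ACJ = 54.3°, so CJ runs at -1.6° + (180° − 54.3°) = 124.1° from the x-axis; with |CJ| = 21.0, J = C + 21.0·(cos 124.1°, sin 124.1°) = (38.21, 15.99). CJ ⟂ JE; with |JE| = 13.3 on the right of CJ, E = J + 13.3·(0.8281, 0.5606) = (49.22, 23.45). Then cos ∠CEA = EC·EA / (|EC||EA|), giving 66.28°.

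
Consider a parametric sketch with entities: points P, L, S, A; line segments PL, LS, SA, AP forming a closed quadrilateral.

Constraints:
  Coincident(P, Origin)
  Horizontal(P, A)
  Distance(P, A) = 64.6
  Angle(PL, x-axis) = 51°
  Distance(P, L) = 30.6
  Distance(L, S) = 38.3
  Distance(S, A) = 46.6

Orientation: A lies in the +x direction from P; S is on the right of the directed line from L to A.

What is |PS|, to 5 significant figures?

24.962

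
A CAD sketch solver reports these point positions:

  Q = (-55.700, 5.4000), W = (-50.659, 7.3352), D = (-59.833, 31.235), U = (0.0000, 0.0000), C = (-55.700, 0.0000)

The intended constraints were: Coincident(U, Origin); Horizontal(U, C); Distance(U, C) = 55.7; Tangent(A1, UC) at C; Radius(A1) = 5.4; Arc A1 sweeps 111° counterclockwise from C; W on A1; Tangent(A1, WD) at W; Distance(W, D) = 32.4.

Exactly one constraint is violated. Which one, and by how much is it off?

Distance(W, D) = 32.4 — off by 6.80.

U = (0.00, 0.00) ✓; U.y = 0.00, C.y = 0.00 ✓; |UC| = 55.70 ✓; ∠(QC, CU) = 90.00° ✓; |QC| = 5.400 ✓; bearing(Q→W) − bearing(Q→C) = 111.0° ✓; |QW| = 5.400 ✓; ∠(QW, WD) = 90.00° ✓; |WD| = 25.60 ✗.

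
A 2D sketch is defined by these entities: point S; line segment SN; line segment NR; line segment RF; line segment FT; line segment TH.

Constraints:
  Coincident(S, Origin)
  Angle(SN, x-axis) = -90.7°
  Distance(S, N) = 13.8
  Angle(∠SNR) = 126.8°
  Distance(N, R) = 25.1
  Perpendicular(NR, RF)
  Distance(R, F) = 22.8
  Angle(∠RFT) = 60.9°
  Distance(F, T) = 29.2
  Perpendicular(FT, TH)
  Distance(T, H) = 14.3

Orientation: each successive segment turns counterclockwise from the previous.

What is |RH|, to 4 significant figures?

18.96

S is at the origin; SN runs at -90.7° with length 13.8, so N = (-0.1686, -13.80). ∠SNR = 126.8° gives NR at -37.50° from the x-axis; with |NR| = 25.1, R = (19.74, -29.08). NR is perpendicular to RF, so RF runs at 52.50°; with |RF| = 22.8, F = (33.62, -10.99). ∠RFT = 60.9° gives FT at 171.6° from the x-axis; with |FT| = 29.2, T = (4.738, -6.725). FT ⟂ TH, so TH runs at -98.40°; with |TH| = 14.3, H = (2.649, -20.87). Then |RH| = |H − R| = 18.96.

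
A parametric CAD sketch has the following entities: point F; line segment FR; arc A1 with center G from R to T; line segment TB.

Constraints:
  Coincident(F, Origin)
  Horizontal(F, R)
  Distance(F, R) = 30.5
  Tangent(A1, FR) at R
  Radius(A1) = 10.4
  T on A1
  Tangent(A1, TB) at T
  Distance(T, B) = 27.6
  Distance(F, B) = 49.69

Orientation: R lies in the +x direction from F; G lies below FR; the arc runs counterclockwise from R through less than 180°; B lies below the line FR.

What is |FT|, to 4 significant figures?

24.84

Checks: ∠(GR, RF) = 90.00° ✓; |GT| = 10.40 ✓; ∠(GT, TB) = 90.00° ✓; |TB| = 27.60 ✓; |FB| = 49.69 ✓.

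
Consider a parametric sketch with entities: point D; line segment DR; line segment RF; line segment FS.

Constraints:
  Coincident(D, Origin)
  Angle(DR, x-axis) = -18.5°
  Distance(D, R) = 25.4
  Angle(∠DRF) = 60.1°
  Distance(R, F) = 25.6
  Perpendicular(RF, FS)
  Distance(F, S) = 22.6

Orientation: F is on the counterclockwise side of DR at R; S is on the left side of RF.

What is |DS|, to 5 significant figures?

12.951

D is at the origin; DR runs at -18.5° with length 25.4, so R = 25.4·(cos -18.5°, sin -18.5°) = (24.087, -8.0595). ∠DRF = 60.1°, so RF runs at -18.5° + (180° − 60.1°) = 101.40° from the x-axis; with |RF| = 25.6, F = R + 25.6·(cos 101.40°, sin 101.40°) = (19.027, 17.035). RF ⟂ FS; with |FS| = 22.6 on the left of RF, S = F + 22.6·(-0.98027, -0.19766) = (-3.1267, 12.568). Then |DS| = |S − D| = 12.951.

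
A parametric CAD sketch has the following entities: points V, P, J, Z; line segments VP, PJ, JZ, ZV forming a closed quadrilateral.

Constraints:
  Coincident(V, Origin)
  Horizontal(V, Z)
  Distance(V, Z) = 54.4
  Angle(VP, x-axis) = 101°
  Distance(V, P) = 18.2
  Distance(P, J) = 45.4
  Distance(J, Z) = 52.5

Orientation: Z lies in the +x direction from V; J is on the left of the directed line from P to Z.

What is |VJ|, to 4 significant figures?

56.54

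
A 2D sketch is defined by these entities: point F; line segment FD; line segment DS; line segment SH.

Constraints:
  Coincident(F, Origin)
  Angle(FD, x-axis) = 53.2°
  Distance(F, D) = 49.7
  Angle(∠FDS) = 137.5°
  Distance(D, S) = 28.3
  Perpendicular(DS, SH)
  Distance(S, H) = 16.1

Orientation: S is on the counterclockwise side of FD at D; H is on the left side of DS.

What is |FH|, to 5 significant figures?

67.253

∠FDS = 137.5°, so DS runs at 53.2° + (180° − 137.5°) = 95.700° from the x-axis; with |DS| = 28.3, S = D + 28.3·(cos 95.700°, sin 95.700°) = (26.961, 67.956). DS ⟂ SH; with |SH| = 16.1 on the left of DS, H = S + 16.1·(-0.99506, -0.099320) = (10.940, 66.357). Then |FH| = |H − F| = 67.253.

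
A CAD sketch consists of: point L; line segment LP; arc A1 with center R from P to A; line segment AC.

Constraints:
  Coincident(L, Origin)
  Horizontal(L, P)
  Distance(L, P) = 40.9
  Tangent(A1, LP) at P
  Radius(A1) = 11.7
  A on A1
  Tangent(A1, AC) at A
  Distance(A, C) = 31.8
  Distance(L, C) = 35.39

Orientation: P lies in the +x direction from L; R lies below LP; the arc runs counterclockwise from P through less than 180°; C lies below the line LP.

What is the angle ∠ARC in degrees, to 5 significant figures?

69.800°

L is at the origin; LP is horizontal with |LP| = 40.9 and P on the +x side, so P = (40.900, 0.0000). Tangency of A1 to LP means the radius RP is perpendicular to LP, so R = P + (0, -11.7) = (40.900, -11.700). Since RA ⟂ AC (tangency), |RC| = √(11.7² + 31.8²) = 33.884 regardless of where A sits on A1. So C lies on both circle(L, 35.39) and circle(R, 33.884); the below-LP intersection is C = (14.115, -32.453). A is the foot of the tangent from C: A = (30.981, -5.4945).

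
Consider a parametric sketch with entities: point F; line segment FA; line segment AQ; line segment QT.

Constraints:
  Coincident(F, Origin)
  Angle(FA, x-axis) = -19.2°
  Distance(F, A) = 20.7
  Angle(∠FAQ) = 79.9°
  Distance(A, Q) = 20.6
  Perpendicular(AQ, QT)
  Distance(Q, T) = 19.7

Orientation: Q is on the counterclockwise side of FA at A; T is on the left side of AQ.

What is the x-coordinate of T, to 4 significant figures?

3.355

F is at the origin; FA runs at -19.2° with length 20.7, so A = 20.7·(cos -19.2°, sin -19.2°) = (19.55, -6.808). ∠FAQ = 79.9°, so AQ runs at -19.2° + (180° − 79.9°) = 80.90° from the x-axis; with |AQ| = 20.6, Q = A + 20.6·(cos 80.90°, sin 80.90°) = (22.81, 13.53). AQ ⟂ QT; with |QT| = 19.7 on the left of AQ, T = Q + 19.7·(-0.9874, 0.1582) = (3.355, 16.65). So T.x = 3.355.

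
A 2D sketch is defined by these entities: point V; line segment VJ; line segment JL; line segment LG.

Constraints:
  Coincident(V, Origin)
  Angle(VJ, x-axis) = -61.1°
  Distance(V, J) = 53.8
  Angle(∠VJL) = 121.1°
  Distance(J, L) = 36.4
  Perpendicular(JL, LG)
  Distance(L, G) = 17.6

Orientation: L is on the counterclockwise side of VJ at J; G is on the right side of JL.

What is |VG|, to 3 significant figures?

90.4

V is at the origin; VJ runs at -61.1° with length 53.8, so J = 53.8·(cos -61.1°, sin -61.1°) = (26.0, -47.1). ∠VJL = 121.1°, so JL runs at -61.1° + (180° − 121.1°) = -2.20° from the x-axis; with |JL| = 36.4, L = J + 36.4·(cos -2.20°, sin -2.20°) = (62.4, -48.5). JL is perpendicular to LG; with |LG| = 17.6 on the right of JL, G = L + 17.6·(-0.0384, -0.999) = (61.7, -66.1). Then |VG| = |G − V| = 90.4.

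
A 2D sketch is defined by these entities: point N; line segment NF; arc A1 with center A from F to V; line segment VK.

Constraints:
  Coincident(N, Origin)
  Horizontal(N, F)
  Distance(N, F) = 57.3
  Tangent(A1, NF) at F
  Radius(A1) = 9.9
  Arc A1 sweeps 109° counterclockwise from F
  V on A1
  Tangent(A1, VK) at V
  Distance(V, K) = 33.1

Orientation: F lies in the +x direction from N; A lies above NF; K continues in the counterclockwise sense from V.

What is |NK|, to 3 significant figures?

71.4

On A1, F sits at bearing -90° from A; a 109° counterclockwise sweep puts V at bearing 19°, so V = A + 9.9·(cos 19°, sin 19°) = (66.7, 13.1). A1 meets VK tangentially, so AV is at right angles to VK, so VK runs along (−sin 19°, cos 19°); with |VK| = 33.1, K = (55.9, 44.4). Then |NK| = |K − N| = 71.4.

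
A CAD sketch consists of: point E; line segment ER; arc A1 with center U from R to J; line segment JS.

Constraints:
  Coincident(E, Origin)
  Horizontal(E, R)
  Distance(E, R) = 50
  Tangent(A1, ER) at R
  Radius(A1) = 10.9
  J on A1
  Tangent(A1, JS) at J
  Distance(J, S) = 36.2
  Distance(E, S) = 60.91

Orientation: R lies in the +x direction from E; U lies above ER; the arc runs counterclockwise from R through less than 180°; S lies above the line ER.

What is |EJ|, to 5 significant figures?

61.430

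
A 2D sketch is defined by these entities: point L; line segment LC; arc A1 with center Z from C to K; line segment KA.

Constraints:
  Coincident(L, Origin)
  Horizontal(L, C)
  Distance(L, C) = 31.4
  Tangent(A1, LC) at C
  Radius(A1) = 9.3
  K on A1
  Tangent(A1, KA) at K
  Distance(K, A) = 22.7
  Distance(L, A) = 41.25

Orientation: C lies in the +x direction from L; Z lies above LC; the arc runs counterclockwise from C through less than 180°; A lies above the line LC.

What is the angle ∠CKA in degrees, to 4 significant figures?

116.1°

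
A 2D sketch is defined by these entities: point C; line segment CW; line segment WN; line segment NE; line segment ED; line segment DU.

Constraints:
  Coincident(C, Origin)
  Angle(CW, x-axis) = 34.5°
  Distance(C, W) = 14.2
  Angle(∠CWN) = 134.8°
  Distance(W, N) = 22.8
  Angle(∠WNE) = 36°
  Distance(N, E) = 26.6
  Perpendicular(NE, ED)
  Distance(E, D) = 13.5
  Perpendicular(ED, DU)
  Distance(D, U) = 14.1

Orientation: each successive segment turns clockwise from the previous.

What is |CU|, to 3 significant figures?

20.1

C is at the origin; CW runs at 34.5° with length 14.2, so W = (11.7, 8.04). ∠CWN = 134.8° gives WN at -10.7° from the x-axis; with |WN| = 22.8, N = (34.1, 3.81). ∠WNE = 36.0° gives NE at -155° from the x-axis; with |NE| = 26.6, E = (10.1, -7.56). NE ⟂ ED, so ED runs at 115°; with |ED| = 13.5, D = (4.29, 4.65). ED ⟂ DU, so DU runs at 25.3°; with |DU| = 14.1, U = (17.0, 10.7). Then |CU| = |U − C| = 20.1.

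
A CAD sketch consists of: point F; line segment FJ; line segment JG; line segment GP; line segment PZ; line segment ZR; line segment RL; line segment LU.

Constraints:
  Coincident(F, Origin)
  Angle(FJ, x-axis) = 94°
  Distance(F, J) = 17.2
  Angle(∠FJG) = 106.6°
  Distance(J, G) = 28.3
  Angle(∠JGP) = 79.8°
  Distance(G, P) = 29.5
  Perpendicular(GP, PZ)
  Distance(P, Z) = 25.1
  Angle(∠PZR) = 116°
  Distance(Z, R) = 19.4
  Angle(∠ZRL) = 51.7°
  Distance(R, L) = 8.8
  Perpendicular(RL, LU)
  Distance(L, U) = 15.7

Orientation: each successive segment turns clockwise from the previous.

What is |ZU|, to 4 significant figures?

3.259

F is at the origin; FJ runs at 94.0° with length 17.2, so J = (-1.200, 17.16). ∠FJG = 106.6° gives JG at 20.60° from the x-axis; with |JG| = 28.3, G = (25.29, 27.12). ∠JGP = 79.8° gives GP at -79.60° from the x-axis; with |GP| = 29.5, P = (30.62, -1.900). GP ⟂ PZ, so PZ runs at -169.6°; with |PZ| = 25.1, Z = (5.928, -6.431). ∠PZR = 116.0° gives ZR at 126.4° from the x-axis; with |ZR| = 19.4, R = (-5.584, 9.184). ∠ZRL = 51.7° gives RL at -1.900° from the x-axis; with |RL| = 8.8, L = (3.211, 8.892). RL ⟂ LU, so LU runs at -91.90°; with |LU| = 15.7, U = (2.691, -6.799). Then |ZU| = |U − Z| = 3.259.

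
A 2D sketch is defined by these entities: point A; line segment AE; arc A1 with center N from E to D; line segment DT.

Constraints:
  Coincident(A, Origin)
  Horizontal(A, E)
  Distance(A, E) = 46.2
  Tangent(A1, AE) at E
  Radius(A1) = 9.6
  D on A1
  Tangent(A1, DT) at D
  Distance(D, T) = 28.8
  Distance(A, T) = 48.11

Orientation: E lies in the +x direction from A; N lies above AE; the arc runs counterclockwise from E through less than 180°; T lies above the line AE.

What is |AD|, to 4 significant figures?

55.30

A is at the origin; AE is horizontal with |AE| = 46.2 and E on the +x side, so E = (46.20, 0.000). Since A1 is tangent to AE there, NE ⟂ AE, so N = E + (0, 9.6) = (46.20, 9.600). Since ND ⟂ DT (tangency), |NT| = √(9.6² + 28.8²) = 30.36 regardless of where D sits on A1. So T lies on both circle(A, 48.11) and circle(N, 30.36); the above-AE intersection is T = (31.64, 36.24). D is the foot of the tangent from T: D = (52.74, 16.63).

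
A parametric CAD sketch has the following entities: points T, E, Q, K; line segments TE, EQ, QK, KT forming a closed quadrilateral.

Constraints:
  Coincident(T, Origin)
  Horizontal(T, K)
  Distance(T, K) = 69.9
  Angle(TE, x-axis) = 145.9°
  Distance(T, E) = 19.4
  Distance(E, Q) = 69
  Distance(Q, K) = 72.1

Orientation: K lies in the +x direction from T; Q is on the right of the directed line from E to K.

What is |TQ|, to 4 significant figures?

52.43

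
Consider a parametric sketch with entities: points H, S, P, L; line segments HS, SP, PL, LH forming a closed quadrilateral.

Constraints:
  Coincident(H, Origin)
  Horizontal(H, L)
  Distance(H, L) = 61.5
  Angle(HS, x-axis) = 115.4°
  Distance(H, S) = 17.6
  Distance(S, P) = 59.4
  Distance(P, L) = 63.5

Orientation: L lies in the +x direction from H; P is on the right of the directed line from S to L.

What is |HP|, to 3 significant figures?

41.9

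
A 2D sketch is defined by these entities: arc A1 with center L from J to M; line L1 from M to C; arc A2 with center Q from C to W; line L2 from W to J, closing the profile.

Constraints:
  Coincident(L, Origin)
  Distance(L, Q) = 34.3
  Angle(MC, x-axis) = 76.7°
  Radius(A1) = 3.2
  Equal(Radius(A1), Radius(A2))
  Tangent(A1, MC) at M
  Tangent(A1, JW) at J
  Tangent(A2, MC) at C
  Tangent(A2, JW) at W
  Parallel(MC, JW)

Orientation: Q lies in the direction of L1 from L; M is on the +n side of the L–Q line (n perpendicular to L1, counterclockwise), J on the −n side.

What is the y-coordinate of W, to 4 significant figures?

32.64

The slot axis is L1's direction at 76.7°, so u = (cos 76.7°, sin 76.7°) = (0.2300, 0.9732) and n = (−sin 76.7°, cos 76.7°) = (-0.9732, 0.2300). L is at the origin and Q lies 34.3 along u from L, so Q = 34.3·u = (7.891, 33.38). Tangency of A1 to both parallel lines with radius 3.2 puts M and J at L ± 3.2·n: M = (-3.114, 0.7362), J = (3.114, -0.7362). Equal radii place C and W the same way about Q: C = Q + 3.2·n = (4.777, 34.12), W = Q − 3.2·n = (11.00, 32.64). So W.y = 32.64.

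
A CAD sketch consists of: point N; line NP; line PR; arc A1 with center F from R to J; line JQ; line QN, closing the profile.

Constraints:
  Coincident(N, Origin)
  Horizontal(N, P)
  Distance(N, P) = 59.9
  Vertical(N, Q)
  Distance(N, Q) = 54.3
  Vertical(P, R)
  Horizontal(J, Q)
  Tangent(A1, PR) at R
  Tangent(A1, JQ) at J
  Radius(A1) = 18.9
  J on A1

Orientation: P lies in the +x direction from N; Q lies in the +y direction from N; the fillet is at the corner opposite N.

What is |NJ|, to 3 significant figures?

68.0

N is at the origin; NP is horizontal with |NP| = 59.9 and P on the +x side, so P = (59.9, 0.00). N and Q share the same x with |NQ| = 54.3 and Q on the +y side, so Q = (0.00, 54.3). The virtual corner opposite N is at (59.9, 54.3). A1 meets PR tangentially, so FR is at right angles to PR and since A1 is tangent to JQ there, FJ ⟂ JQ, with radius 18.9, so the center F sits 18.9 in from both sides at F = (41.0, 35.4). That places the tangent points at R = (59.9, 35.4) on PR and J = (41.0, 54.3) on JQ. Then |NJ| = |J − N| = 68.0.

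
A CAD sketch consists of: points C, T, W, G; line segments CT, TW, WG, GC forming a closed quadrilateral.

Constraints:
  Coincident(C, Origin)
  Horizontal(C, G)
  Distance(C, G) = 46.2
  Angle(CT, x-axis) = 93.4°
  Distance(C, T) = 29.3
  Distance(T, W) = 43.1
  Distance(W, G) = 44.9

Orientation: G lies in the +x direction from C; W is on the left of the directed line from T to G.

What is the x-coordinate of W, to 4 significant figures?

38.66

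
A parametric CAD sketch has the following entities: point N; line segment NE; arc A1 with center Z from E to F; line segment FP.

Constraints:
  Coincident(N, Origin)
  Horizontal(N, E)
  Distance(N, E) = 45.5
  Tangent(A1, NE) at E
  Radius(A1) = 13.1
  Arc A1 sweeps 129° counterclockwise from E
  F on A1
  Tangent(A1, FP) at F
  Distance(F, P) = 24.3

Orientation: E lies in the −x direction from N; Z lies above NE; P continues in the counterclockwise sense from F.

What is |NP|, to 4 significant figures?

64.65

On A1, E sits at bearing -90° from Z; a 129° counterclockwise sweep puts F at bearing 39°, so F = Z + 13.1·(cos 39°, sin 39°) = (-35.32, 21.34). Since A1 is tangent to FP there, ZF ⟂ FP, so FP runs along (−sin 39°, cos 39°); with |FP| = 24.3, P = (-50.61, 40.23). Then |NP| = |P − N| = 64.65.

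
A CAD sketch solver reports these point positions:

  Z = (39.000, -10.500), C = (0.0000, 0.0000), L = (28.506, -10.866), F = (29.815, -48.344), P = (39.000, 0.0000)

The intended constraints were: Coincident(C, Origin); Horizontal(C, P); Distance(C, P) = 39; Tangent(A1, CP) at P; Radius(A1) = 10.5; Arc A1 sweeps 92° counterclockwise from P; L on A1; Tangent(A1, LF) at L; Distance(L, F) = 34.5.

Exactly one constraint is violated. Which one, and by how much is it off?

Distance(L, F) = 34.5 — off by 3.00.

C = (0.00, 0.00) ✓; C.y = 0.00, P.y = 0.00 ✓; |CP| = 39.00 ✓; ∠(ZP, PC) = 90.00° ✓; |ZP| = 10.50 ✓; bearing(Z→L) − bearing(Z→P) = 92.00° ✓; |ZL| = 10.50 ✓; ∠(ZL, LF) = 90.00° ✓; |LF| = 37.50 ✗.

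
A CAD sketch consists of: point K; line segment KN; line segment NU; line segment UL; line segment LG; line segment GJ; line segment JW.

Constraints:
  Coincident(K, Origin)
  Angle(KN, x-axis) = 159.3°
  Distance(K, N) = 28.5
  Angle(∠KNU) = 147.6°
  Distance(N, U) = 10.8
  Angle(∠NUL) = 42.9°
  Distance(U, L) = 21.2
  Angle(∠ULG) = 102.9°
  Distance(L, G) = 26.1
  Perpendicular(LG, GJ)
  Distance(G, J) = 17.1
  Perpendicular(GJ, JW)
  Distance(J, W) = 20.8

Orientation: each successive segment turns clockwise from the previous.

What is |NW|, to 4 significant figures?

2.737

K is at the origin; KN runs at 159.3° with length 28.5, so N = (-26.66, 10.07). ∠KNU = 147.6° gives NU at 126.9° from the x-axis; with |NU| = 10.8, U = (-33.14, 18.71). ∠NUL = 42.9° gives UL at -10.20° from the x-axis; with |UL| = 21.2, L = (-12.28, 14.96). ∠ULG = 102.9° gives LG at -87.30° from the x-axis; with |LG| = 26.1, G = (-11.05, -11.11). LG is perpendicular to GJ, so GJ runs at -177.3°; with |GJ| = 17.1, J = (-28.13, -11.92). The perpendicularity gives JW at right angles to GJ, so JW runs at 92.70°; with |JW| = 20.8, W = (-29.11, 8.857). Then |NW| = |W − N| = 2.737.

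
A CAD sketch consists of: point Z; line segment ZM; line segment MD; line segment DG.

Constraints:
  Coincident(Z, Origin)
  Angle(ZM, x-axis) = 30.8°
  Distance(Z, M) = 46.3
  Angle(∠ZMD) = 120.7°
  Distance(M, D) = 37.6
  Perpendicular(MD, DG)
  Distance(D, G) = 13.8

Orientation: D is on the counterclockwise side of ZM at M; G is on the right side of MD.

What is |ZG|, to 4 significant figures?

81.39

∠ZMD = 120.7°, so MD runs at 30.8° + (180° − 120.7°) = 90.10° from the x-axis; with |MD| = 37.6, D = M + 37.6·(cos 90.10°, sin 90.10°) = (39.70, 61.31). MD ⟂ DG; with |DG| = 13.8 on the right of MD, G = D + 13.8·(1.000, 0.001745) = (53.50, 61.33). Then |ZG| = |G − Z| = 81.39.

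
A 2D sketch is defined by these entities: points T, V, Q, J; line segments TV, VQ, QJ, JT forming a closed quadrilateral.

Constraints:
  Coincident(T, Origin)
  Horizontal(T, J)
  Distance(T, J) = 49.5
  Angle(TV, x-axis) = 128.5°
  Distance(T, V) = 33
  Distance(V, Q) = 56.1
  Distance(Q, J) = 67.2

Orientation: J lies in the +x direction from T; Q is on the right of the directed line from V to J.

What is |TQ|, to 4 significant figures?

31.40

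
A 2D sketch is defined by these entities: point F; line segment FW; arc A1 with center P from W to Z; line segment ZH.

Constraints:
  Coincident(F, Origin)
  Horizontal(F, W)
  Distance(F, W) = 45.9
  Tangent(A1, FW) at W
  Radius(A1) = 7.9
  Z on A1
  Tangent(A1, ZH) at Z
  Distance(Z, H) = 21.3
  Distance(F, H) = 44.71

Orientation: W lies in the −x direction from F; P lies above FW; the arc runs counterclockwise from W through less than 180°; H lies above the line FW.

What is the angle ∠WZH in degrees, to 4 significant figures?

139.2°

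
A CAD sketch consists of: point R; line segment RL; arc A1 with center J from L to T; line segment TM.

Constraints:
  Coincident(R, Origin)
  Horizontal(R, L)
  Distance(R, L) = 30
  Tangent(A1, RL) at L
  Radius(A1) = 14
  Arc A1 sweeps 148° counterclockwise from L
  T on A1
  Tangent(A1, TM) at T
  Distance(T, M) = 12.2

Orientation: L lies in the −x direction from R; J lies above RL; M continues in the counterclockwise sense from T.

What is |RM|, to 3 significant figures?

46.2

R is at the origin; R and L share the same y with |RL| = 30.0 and L on the −x side, so L = (-30.0, 0.00). The tangent condition forces JL to be normal to RL, so J = L + (0, 14) = (-30.0, 14.0). On A1, L sits at bearing -90° from J; a 148° counterclockwise sweep puts T at bearing 58°, so T = J + 14.0·(cos 58°, sin 58°) = (-22.6, 25.9). Tangency of A1 to TM means the radius JT is perpendicular to TM, so TM runs along (−sin 58°, cos 58°); with |TM| = 12.2, M = (-32.9, 32.3). Then |RM| = |M − R| = 46.2.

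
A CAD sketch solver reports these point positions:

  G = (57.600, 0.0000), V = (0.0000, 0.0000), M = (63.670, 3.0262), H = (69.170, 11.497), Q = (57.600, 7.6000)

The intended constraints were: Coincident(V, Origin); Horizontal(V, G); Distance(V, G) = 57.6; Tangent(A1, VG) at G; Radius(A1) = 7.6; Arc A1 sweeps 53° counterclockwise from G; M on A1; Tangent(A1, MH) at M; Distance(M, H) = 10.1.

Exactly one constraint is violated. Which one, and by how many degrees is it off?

Tangent(A1, MH) at M — off by 4.00°.

V = (0.00, 0.00) ✓; V.y = 0.00, G.y = 0.00 ✓; |VG| = 57.60 ✓; ∠(QG, GV) = 90.00° ✓; |QG| = 7.600 ✓; bearing(Q→M) − bearing(Q→G) = 53.00° ✓; |QM| = 7.600 ✓; ∠(QM, MH) = 86.00° ✗; |MH| = 10.10 ✓.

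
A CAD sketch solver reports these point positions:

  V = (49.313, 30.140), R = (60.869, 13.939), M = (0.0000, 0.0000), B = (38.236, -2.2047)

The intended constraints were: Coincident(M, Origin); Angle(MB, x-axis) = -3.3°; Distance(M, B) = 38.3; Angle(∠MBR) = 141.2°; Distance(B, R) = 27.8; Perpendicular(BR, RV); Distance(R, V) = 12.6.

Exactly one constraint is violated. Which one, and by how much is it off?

Distance(R, V) = 12.6 — off by 7.30.

M = (0.00, 0.00) ✓; MB at -3.300° ✓; |MB| = 38.30 ✓; ∠MBR = 141.2° ✓; |BR| = 27.80 ✓; ∠(BR, RV) = 90.00° ✓; |RV| = 19.90 ✗.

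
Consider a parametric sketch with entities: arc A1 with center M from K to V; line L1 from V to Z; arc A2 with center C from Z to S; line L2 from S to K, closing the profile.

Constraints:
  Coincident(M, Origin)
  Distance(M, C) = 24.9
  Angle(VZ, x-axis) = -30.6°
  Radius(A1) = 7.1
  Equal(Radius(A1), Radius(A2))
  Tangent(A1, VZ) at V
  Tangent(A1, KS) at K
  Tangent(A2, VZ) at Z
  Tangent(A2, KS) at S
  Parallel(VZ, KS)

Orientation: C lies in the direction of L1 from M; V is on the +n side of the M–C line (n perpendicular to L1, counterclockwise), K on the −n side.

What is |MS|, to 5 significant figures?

25.892

The slot axis is L1's direction at -30.6°, so u = (cos -30.6°, sin -30.6°) = (0.86074, -0.50904) and n = (−sin -30.6°, cos -30.6°) = (0.50904, 0.86074). M is at the origin and C lies 24.9 along u from M, so C = 24.9·u = (21.432, -12.675). Tangency of A1 to both parallel lines with radius 7.1 puts V and K at M ± 7.1·n: V = (3.6142, 6.1113), K = (-3.6142, -6.1113). Equal radii place Z and S the same way about C: Z = C + 7.1·n = (25.047, -6.5639), S = C − 7.1·n = (17.818, -18.786). Then |MS| = |S − M| = 25.892.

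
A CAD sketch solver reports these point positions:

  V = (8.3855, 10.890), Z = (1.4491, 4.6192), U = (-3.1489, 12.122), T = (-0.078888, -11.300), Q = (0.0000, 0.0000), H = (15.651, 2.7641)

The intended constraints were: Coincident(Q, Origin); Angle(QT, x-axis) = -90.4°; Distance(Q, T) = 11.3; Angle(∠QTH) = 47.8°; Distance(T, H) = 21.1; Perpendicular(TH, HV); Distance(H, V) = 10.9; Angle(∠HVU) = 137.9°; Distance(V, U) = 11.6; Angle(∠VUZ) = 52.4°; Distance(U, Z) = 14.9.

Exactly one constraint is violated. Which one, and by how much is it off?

Distance(U, Z) = 14.9 — off by 6.10.

Q = (0.00, 0.00) ✓; QT at -90.40° ✓; |QT| = 11.30 ✓; ∠QTH = 47.80° ✓; |TH| = 21.10 ✓; ∠(TH, HV) = 90.00° ✓; |HV| = 10.90 ✓; ∠HVU = 137.9° ✓; |VU| = 11.60 ✓; ∠VUZ = 52.40° ✓; |UZ| = 8.800 ✗.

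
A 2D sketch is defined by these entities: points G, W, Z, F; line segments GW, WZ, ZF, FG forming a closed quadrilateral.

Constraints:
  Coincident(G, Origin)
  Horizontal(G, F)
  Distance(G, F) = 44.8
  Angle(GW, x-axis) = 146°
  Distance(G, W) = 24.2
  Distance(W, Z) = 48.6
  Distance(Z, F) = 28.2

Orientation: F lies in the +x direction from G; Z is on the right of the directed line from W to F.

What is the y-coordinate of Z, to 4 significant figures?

-13.73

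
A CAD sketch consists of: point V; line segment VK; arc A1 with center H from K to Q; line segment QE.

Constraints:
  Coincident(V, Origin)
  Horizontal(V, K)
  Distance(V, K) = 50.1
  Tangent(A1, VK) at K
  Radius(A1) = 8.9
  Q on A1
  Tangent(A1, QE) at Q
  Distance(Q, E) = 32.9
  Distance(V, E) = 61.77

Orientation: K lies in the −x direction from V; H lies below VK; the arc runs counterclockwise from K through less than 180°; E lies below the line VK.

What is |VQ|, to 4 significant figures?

59.56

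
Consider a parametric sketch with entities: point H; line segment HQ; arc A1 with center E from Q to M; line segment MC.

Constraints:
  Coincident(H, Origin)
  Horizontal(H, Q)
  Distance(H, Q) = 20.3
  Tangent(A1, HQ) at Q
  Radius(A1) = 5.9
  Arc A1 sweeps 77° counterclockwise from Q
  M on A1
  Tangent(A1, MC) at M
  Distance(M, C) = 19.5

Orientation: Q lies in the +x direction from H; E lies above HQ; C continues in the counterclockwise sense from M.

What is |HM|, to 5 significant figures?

26.447

The tangent condition forces EQ to be normal to HQ, so E = Q + (0, 5.9) = (20.300, 5.9000). On A1, Q sits at bearing -90° from E; a 77° counterclockwise sweep puts M at bearing -13°, so M = E + 5.9·(cos -13°, sin -13°) = (26.049, 4.5728). Then |HM| = |M − H| = 26.447.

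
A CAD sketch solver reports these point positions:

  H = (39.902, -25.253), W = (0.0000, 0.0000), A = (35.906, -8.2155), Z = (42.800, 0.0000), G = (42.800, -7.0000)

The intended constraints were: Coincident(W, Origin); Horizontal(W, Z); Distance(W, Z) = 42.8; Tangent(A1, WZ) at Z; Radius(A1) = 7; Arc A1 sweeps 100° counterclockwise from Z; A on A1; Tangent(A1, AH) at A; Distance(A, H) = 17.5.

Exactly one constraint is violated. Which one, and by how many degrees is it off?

Tangent(A1, AH) at A — off by 3.20°.

W = (0.00, 0.00) ✓; W.y = 0.00, Z.y = 0.00 ✓; |WZ| = 42.80 ✓; ∠(GZ, ZW) = 90.00° ✓; |GZ| = 7.000 ✓; bearing(G→A) − bearing(G→Z) = 100.0° ✓; |GA| = 7.000 ✓; ∠(GA, AH) = 86.80° ✗; |AH| = 17.50 ✓.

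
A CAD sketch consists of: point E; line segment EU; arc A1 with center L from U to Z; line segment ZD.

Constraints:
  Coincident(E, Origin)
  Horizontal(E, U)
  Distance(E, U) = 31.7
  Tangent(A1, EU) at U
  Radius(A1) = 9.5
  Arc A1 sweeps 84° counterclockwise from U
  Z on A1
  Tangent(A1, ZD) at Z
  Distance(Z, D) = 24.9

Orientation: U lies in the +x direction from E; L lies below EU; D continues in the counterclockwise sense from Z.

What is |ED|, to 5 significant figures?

38.640

E is at the origin; E and U share the same y with |EU| = 31.7 and U on the +x side, so U = (31.700, 0.0000). A1 meets EU tangentially, so LU is at right angles to EU, so L = U + (0, -9.5) = (31.700, -9.5000). On A1, U sits at bearing 90° from L; an 84° counterclockwise sweep puts Z at bearing 174°, so Z = L + 9.5·(cos 174°, sin 174°) = (22.252, -8.5070). Tangency of A1 to ZD means the radius LZ is perpendicular to ZD, so ZD runs along (−sin 174°, cos 174°); with |ZD| = 24.9, D = (19.649, -33.271). Then |ED| = |D − E| = 38.640.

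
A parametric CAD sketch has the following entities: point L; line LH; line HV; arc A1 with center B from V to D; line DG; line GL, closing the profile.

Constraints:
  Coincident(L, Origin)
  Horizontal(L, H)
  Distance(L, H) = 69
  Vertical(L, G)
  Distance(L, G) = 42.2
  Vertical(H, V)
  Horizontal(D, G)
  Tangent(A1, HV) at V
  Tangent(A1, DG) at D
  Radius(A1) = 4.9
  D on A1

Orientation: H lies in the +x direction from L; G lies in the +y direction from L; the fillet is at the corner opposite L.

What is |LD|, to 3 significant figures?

76.7

L is at the origin; LH is horizontal with |LH| = 69.0 and H on the +x side, so H = (69.0, 0.00). LG is vertical with |LG| = 42.2 and G on the +y side, so G = (0.00, 42.2). The virtual corner opposite L is at (69.0, 42.2). A1 meets HV tangentially, so BV is at right angles to HV and the tangent condition forces BD to be normal to DG, with radius 4.9, so the center B sits 4.9 in from both sides at B = (64.1, 37.3). That places the tangent points at V = (69.0, 37.3) on HV and D = (64.1, 42.2) on DG. Then |LD| = |D − L| = 76.7.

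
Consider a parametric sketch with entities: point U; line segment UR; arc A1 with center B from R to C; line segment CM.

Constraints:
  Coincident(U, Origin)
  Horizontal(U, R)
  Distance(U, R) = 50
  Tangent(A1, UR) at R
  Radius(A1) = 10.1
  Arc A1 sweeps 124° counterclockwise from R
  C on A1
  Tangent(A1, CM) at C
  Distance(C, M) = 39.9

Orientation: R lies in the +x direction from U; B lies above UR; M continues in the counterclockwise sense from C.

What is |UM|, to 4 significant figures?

60.70

U is at the origin; U and R share the same y with |UR| = 50.0 and R on the +x side, so R = (50.00, 0.000). The tangent condition forces BR to be normal to UR, so B = R + (0, 10.1) = (50.00, 10.10). On A1, R sits at bearing -90° from B; a 124° counterclockwise sweep puts C at bearing 34°, so C = B + 10.1·(cos 34°, sin 34°) = (58.37, 15.75). Tangency of A1 to CM means the radius BC is perpendicular to CM, so CM runs along (−sin 34°, cos 34°); with |CM| = 39.9, M = (36.06, 48.83). Then |UM| = |M − U| = 60.70.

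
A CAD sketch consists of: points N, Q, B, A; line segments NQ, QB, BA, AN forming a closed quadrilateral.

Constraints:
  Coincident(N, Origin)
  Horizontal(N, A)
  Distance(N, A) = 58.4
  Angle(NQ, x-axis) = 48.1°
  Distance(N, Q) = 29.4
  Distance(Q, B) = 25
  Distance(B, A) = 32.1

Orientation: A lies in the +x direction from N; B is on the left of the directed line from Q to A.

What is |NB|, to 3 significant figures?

52.2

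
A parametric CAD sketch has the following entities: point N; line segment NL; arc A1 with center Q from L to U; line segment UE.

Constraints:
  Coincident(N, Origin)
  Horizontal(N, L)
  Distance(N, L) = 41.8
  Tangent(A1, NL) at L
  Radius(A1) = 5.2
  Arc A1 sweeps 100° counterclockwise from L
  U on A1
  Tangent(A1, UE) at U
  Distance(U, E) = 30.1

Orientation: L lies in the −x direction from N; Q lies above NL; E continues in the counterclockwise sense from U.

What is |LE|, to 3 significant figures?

35.7

On A1, L sits at bearing -90° from Q; a 100° counterclockwise sweep puts U at bearing 10°, so U = Q + 5.2·(cos 10°, sin 10°) = (-36.7, 6.10). A1 meets UE tangentially, so QU is at right angles to UE, so UE runs along (−sin 10°, cos 10°); with |UE| = 30.1, E = (-41.9, 35.7). Then |LE| = |E − L| = 35.7.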